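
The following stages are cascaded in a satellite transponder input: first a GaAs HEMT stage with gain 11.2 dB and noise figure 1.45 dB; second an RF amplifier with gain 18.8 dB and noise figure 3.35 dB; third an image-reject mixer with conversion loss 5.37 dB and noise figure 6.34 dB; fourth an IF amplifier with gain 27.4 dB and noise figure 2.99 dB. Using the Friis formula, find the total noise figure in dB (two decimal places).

Convert to linear (a loss of L dB is a gain of −L dB): F_i = 10^(NF_i/10), G_i = 10^(G_i,dB/10)
  Stage 1: F_1 = 10^(1.45/10) = 1.396, G_1 = 10^(11.2/10) = 13.18
  Stage 2: F_2 = 10^(3.35/10) = 2.163, G_2 = 10^(18.8/10) = 75.86
  Stage 3: F_3 = 10^(6.34/10) = 4.305, G_3 = 10^(−5.37/10) = 0.2904
  Stage 4: F_4 = 10^(2.99/10) = 1.991, G_4 = 10^(27.4/10) = 549.5
Friis cascade:
  F = 1.396 + (2.163 − 1)/13.18 + (4.305 − 1)/1000 + (1.991 − 1)/290.4 = 1.491
NF = 10 log₁₀(1.491) = 1.74 dB

1.74 dB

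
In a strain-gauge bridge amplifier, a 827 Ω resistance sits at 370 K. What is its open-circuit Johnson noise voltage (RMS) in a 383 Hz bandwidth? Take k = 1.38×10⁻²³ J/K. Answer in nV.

80.4 nV

V_n = √(4kTRB)
4kTRB = 4 × 1.38×10⁻²³ × 370 × 8.27×10² × 3.83×10² = 6.47×10⁻¹⁵ V²
V_n = √(6.47×10⁻¹⁵) = 8.04×10⁻⁸ V = 80.4 nV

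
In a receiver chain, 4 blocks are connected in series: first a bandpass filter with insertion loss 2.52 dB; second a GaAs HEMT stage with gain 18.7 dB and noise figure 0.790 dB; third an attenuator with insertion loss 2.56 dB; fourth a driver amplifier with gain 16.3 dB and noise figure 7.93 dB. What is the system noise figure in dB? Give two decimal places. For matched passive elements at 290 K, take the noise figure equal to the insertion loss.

Convert to linear (a loss of L dB is a gain of −L dB): F_i = 10^(NF_i/10), G_i = 10^(G_i,dB/10)
  Stage 1: F_1 = 10^(2.52/10) = 1.786, G_1 = 10^(−2.52/10) = 0.5598
  Stage 2: F_2 = 10^(0.790/10) = 1.199, G_2 = 10^(18.7/10) = 74.13
  Stage 3: F_3 = 10^(2.56/10) = 1.803, G_3 = 10^(−2.56/10) = 0.5546
  Stage 4: F_4 = 10^(7.93/10) = 6.209, G_4 = 10^(16.3/10) = 42.66
Friis cascade:
  F = 1.786 + (1.199 − 1)/0.5598 + (1.803 − 1)/41.50 + (6.209 − 1)/23.01 = 2.389
NF = 10 log₁₀(2.389) = 3.78 dB

3.78 dB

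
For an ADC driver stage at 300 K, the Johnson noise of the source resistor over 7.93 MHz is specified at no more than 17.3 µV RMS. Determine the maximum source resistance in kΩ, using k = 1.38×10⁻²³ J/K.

2.28 kΩ

Johnson–Nyquist: V_n = √(4kTRB) ⇒ R = V_n² / (4kTB)
4kTB = 4 × 1.38×10⁻²³ × 300 × 7.93×10⁶ = 1.31×10⁻¹³
R = (1.73×10⁻⁵)² / 1.31×10⁻¹³ = 2.28×10³ Ω = 2.28 kΩ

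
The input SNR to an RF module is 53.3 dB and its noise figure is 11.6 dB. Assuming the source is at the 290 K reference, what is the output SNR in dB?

41.7 dB

By definition F = SNR_in/SNR_out, so in dB: SNR_out = SNR_in − NF
SNR_out = 53.3 − 11.6 = 41.7 dB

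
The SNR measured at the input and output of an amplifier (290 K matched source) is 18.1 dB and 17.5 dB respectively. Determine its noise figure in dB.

NF (dB) = SNR_in(dB) − SNR_out(dB) when the source is at T₀
NF = 18.1 − 17.5 = 0.6 dB

0.6 dB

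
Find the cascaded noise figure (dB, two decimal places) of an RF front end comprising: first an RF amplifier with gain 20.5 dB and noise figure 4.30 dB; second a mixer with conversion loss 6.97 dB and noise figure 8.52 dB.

Convert to linear (a loss of L dB is a gain of −L dB): F_i = 10^(NF_i/10), G_i = 10^(G_i,dB/10)
  Stage 1: F_1 = 10^(4.30/10) = 2.692, G_1 = 10^(20.5/10) = 112.2
  Stage 2: F_2 = 10^(8.52/10) = 7.112, G_2 = 10^(−6.97/10) = 0.2009
Friis cascade:
  F = 2.692 + (7.112 − 1)/112.2 = 2.746
NF = 10 log₁₀(2.746) = 4.39 dB

4.39 dB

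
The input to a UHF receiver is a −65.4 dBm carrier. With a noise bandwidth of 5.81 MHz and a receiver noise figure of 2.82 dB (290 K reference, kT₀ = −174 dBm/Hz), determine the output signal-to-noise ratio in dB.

Noise floor: N = −174 + 10 log₁₀(B) + NF
10 log₁₀(5.81×10⁶) = 67.64 dB
N = −174 + 67.64 + 2.82 = −103.54 dBm
SNR = P_sig − N = −65.4 − (−103.54) = 38.14 dB → 38.1 dB

38.1 dB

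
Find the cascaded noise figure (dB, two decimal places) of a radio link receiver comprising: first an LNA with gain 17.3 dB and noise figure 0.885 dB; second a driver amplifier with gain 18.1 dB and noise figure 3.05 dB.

Convert to linear (a loss of L dB is a gain of −L dB): F_i = 10^(NF_i/10), G_i = 10^(G_i,dB/10)
  Stage 1: F_1 = 10^(0.885/10) = 1.226, G_1 = 10^(17.3/10) = 53.70
  Stage 2: F_2 = 10^(3.05/10) = 2.018, G_2 = 10^(18.1/10) = 64.57
Friis cascade:
  F = 1.226 + (2.018 − 1)/53.70 = 1.245
NF = 10 log₁₀(1.245) = 0.95 dB

0.95 dB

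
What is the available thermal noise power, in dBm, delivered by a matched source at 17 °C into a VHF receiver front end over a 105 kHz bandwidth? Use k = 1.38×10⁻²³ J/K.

T = 17 °C + 273.15 = 290.15 K
P_n = kTB = 1.38×10⁻²³ × 290.15 × 1.05×10⁵ = 4.20×10⁻¹⁶ W
In dBm: 10 log₁₀(4.20×10⁻¹⁶ / 10⁻³) = −123.8 dBm

−123.8 dBm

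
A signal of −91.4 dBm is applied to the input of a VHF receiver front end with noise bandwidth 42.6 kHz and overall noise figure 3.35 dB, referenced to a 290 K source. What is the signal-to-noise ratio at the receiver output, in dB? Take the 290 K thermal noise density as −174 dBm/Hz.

Noise floor: N = −174 + 10 log₁₀(B) + NF
10 log₁₀(4.26×10⁴) = 46.29 dB
N = −174 + 46.29 + 3.35 = −124.36 dBm
SNR = P_sig − N = −91.4 − (−124.36) = 32.96 dB → 33.0 dB

33.0 dB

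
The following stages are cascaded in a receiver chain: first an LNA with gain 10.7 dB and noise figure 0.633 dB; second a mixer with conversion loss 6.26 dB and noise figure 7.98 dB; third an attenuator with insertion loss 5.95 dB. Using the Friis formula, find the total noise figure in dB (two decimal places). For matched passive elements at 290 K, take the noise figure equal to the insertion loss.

4.25 dB

Convert to linear (a loss of L dB is a gain of −L dB): F_i = 10^(NF_i/10), G_i = 10^(G_i,dB/10)
  Stage 1: F_1 = 10^(0.633/10) = 1.157, G_1 = 10^(10.7/10) = 11.75
  Stage 2: F_2 = 10^(7.98/10) = 6.281, G_2 = 10^(−6.26/10) = 0.2366
  Stage 3: F_3 = 10^(5.95/10) = 3.936, G_3 = 10^(−5.95/10) = 0.2541
Friis cascade:
  F = 1.157 + (6.281 − 1)/11.75 + (3.936 − 1)/2.780 = 2.662
NF = 10 log₁₀(2.662) = 4.25 dB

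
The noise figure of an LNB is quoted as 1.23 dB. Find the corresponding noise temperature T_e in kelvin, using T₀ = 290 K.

F = 10^(1.23/10) = 1.32739
T_e = (F − 1)·T₀ = (1.32739 − 1) × 290 = 94.9 K

94.9 K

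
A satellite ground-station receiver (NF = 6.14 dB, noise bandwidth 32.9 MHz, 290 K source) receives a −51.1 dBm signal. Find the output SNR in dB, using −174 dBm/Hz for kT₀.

Noise floor: N = −174 + 10 log₁₀(B) + NF
10 log₁₀(3.29×10⁷) = 75.17 dB
N = −174 + 75.17 + 6.14 = −92.69 dBm
SNR = P_sig − N = −51.1 − (−92.69) = 41.59 dB → 41.6 dB

41.6 dB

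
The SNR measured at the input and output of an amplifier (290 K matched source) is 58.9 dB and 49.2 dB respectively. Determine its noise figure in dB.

NF (dB) = SNR_in(dB) − SNR_out(dB) when the source is at T₀
NF = 58.9 − 49.2 = 9.7 dB

9.7 dB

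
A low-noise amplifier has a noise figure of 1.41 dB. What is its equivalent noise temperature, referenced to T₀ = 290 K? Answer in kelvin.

F = 10^(1.41/10) = 1.38357
T_e = (F − 1)·T₀ = (1.38357 − 1) × 290 = 111 K

111 K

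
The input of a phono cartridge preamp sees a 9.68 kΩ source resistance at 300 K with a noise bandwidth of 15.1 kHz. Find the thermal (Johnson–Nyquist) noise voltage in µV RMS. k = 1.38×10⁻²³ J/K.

V_n = √(4kTRB)
4kTRB = 4 × 1.38×10⁻²³ × 300 × 9.68×10³ × 1.51×10⁴ = 2.42×10⁻¹² V²
V_n = √(2.42×10⁻¹²) = 1.56×10⁻⁶ V = 1.56 µV

1.56 µV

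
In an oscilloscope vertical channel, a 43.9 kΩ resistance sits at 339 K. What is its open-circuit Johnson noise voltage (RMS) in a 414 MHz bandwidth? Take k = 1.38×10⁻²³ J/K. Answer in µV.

583 µV

V_n = √(4kTRB)
4kTRB = 4 × 1.38×10⁻²³ × 339 × 4.39×10⁴ × 4.14×10⁸ = 3.40×10⁻⁷ V²
V_n = √(3.40×10⁻⁷) = 5.83×10⁻⁴ V = 583 µV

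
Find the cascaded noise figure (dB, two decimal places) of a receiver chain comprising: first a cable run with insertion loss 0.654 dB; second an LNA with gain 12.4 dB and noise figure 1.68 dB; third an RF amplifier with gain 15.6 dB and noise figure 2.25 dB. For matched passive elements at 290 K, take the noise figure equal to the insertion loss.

Convert to linear (a loss of L dB is a gain of −L dB): F_i = 10^(NF_i/10), G_i = 10^(G_i,dB/10)
  Stage 1: F_1 = 10^(0.654/10) = 1.163, G_1 = 10^(−0.654/10) = 0.8602
  Stage 2: F_2 = 10^(1.68/10) = 1.472, G_2 = 10^(12.4/10) = 17.38
  Stage 3: F_3 = 10^(2.25/10) = 1.679, G_3 = 10^(15.6/10) = 36.31
Friis cascade:
  F = 1.163 + (1.472 − 1)/0.8602 + (1.679 − 1)/14.95 = 1.757
NF = 10 log₁₀(1.757) = 2.45 dB

2.45 dB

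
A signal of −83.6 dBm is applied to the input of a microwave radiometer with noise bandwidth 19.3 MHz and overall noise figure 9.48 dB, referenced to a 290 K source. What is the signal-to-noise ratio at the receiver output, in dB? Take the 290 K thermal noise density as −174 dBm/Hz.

8.1 dB

Noise floor: N = −174 + 10 log₁₀(B) + NF
10 log₁₀(1.93×10⁷) = 72.86 dB
N = −174 + 72.86 + 9.48 = −91.66 dBm
SNR = P_sig − N = −83.6 − (−91.66) = 8.06 dB → 8.1 dB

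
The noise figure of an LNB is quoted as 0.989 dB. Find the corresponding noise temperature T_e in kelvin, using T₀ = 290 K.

74.2 K

F = 10^(0.989/10) = 1.25574
T_e = (F − 1)·T₀ = (1.25574 − 1) × 290 = 74.2 K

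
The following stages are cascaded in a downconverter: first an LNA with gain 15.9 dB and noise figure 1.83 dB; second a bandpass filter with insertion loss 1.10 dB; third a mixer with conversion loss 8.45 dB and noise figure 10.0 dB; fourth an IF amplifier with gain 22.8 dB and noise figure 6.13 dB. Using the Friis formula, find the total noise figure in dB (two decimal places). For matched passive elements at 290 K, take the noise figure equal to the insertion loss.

Convert to linear (a loss of L dB is a gain of −L dB): F_i = 10^(NF_i/10), G_i = 10^(G_i,dB/10)
  Stage 1: F_1 = 10^(1.83/10) = 1.524, G_1 = 10^(15.9/10) = 38.90
  Stage 2: F_2 = 10^(1.10/10) = 1.288, G_2 = 10^(−1.10/10) = 0.7762
  Stage 3: F_3 = 10^(10.0/10) = 10.00, G_3 = 10^(−8.45/10) = 0.1429
  Stage 4: F_4 = 10^(6.13/10) = 4.102, G_4 = 10^(22.8/10) = 190.5
Friis cascade:
  F = 1.524 + (1.288 − 1)/38.90 + (10.00 − 1)/30.20 + (4.102 − 1)/4.315 = 2.548
NF = 10 log₁₀(2.548) = 4.06 dB

4.06 dB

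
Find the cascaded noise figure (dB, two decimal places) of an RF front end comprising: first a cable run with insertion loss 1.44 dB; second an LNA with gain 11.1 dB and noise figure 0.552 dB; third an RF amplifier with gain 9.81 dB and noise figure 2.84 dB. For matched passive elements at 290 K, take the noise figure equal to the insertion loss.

2.26 dB

Convert to linear (a loss of L dB is a gain of −L dB): F_i = 10^(NF_i/10), G_i = 10^(G_i,dB/10)
  Stage 1: F_1 = 10^(1.44/10) = 1.393, G_1 = 10^(−1.44/10) = 0.7178
  Stage 2: F_2 = 10^(0.552/10) = 1.136, G_2 = 10^(11.1/10) = 12.88
  Stage 3: F_3 = 10^(2.84/10) = 1.923, G_3 = 10^(9.81/10) = 9.572
Friis cascade:
  F = 1.393 + (1.136 − 1)/0.7178 + (1.923 − 1)/9.247 = 1.682
NF = 10 log₁₀(1.682) = 2.26 dB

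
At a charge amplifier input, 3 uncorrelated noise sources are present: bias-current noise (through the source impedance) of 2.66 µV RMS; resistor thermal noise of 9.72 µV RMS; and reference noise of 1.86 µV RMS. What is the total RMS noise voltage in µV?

Uncorrelated sources add in power (mean-square): V_tot = √(ΣV_i²)
V_tot = √[(2.66×10⁻⁶)² + (9.72×10⁻⁶)² + (1.86×10⁻⁶)²] = 1.02×10⁻⁵ V = 10.2 µV

10.2 µV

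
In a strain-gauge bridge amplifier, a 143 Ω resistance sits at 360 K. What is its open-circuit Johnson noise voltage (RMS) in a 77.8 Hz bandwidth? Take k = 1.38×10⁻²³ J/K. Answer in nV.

14.9 nV

V_n = √(4kTRB)
4kTRB = 4 × 1.38×10⁻²³ × 360 × 1.43×10² × 7.78×10¹ = 2.21×10⁻¹⁶ V²
V_n = √(2.21×10⁻¹⁶) = 1.49×10⁻⁸ V = 14.9 nV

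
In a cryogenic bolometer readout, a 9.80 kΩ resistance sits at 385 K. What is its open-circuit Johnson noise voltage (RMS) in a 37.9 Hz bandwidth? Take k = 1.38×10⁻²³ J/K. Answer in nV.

V_n = √(4kTRB)
4kTRB = 4 × 1.38×10⁻²³ × 385 × 9.80×10³ × 3.79×10¹ = 7.89×10⁻¹⁵ V²
V_n = √(7.89×10⁻¹⁵) = 8.88×10⁻⁸ V = 88.8 nV

88.8 nV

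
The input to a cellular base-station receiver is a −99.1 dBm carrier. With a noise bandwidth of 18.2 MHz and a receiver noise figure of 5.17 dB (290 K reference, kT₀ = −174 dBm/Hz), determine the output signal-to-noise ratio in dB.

Noise floor: N = −174 + 10 log₁₀(B) + NF
10 log₁₀(1.82×10⁷) = 72.6 dB
N = −174 + 72.6 + 5.17 = −96.23 dBm
SNR = P_sig − N = −99.1 − (−96.23) = −2.87 dB → −2.9 dB

−2.9 dB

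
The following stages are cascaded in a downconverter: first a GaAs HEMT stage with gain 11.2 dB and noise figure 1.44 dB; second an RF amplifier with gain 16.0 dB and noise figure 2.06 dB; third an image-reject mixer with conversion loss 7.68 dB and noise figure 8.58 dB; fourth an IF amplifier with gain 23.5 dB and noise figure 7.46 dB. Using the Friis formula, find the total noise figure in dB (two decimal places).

Convert to linear (a loss of L dB is a gain of −L dB): F_i = 10^(NF_i/10), G_i = 10^(G_i,dB/10)
  Stage 1: F_1 = 10^(1.44/10) = 1.393, G_1 = 10^(11.2/10) = 13.18
  Stage 2: F_2 = 10^(2.06/10) = 1.607, G_2 = 10^(16.0/10) = 39.81
  Stage 3: F_3 = 10^(8.58/10) = 7.211, G_3 = 10^(−7.68/10) = 0.1706
  Stage 4: F_4 = 10^(7.46/10) = 5.572, G_4 = 10^(23.5/10) = 223.9
Friis cascade:
  F = 1.393 + (1.607 − 1)/13.18 + (7.211 − 1)/524.8 + (5.572 − 1)/89.54 = 1.502
NF = 10 log₁₀(1.502) = 1.77 dB

1.77 dB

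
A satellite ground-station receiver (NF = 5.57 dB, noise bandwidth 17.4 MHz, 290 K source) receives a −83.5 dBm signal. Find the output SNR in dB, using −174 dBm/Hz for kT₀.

12.5 dB

Noise floor: N = −174 + 10 log₁₀(B) + NF
10 log₁₀(1.74×10⁷) = 72.41 dB
N = −174 + 72.41 + 5.57 = −96.02 dBm
SNR = P_sig − N = −83.5 − (−96.02) = 12.52 dB → 12.5 dB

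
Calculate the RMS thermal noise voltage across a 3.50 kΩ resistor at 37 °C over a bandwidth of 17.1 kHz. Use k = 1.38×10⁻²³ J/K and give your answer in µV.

1.01 µV

T = 37 °C + 273.15 = 310.15 K
V_n = √(4kTRB)
4kTRB = 4 × 1.38×10⁻²³ × 310.15 × 3.50×10³ × 1.71×10⁴ = 1.02×10⁻¹² V²
V_n = √(1.02×10⁻¹²) = 1.01×10⁻⁶ V = 1.01 µV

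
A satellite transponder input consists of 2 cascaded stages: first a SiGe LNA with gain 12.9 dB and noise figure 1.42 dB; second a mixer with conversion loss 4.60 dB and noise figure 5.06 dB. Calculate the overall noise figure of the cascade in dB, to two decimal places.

1.76 dB

Convert to linear (a loss of L dB is a gain of −L dB): F_i = 10^(NF_i/10), G_i = 10^(G_i,dB/10)
  Stage 1: F_1 = 10^(1.42/10) = 1.387, G_1 = 10^(12.9/10) = 19.50
  Stage 2: F_2 = 10^(5.06/10) = 3.206, G_2 = 10^(−4.60/10) = 0.3467
Friis cascade:
  F = 1.387 + (3.206 − 1)/19.50 = 1.500
NF = 10 log₁₀(1.500) = 1.76 dB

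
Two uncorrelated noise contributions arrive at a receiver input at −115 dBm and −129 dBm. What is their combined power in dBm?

Convert to linear, add, convert back:
P₁ = 3.16×10⁻¹⁵ W, P₂ = 1.26×10⁻¹⁶ W
P_tot = 3.29×10⁻¹⁵ W → 10 log₁₀(P_tot / 10⁻³) = −114.8 dBm

−114.8 dBm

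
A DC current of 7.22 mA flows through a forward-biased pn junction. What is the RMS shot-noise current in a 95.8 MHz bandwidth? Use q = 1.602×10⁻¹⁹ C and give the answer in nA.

471 nA

I_n = √(2qI·B)
2qI·B = 2 × 1.602×10⁻¹⁹ × 7.22×10⁻³ × 9.58×10⁷ = 2.22×10⁻¹³ A²
I_n = √(2.22×10⁻¹³) = 4.71×10⁻⁷ A = 471 nA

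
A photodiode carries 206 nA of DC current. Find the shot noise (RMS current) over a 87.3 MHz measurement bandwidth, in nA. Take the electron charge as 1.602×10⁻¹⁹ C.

I_n = √(2qI·B)
2qI·B = 2 × 1.602×10⁻¹⁹ × 2.06×10⁻⁷ × 8.73×10⁷ = 5.76×10⁻¹⁸ A²
I_n = √(5.76×10⁻¹⁸) = 2.40×10⁻⁹ A = 2.40 nA

2.40 nA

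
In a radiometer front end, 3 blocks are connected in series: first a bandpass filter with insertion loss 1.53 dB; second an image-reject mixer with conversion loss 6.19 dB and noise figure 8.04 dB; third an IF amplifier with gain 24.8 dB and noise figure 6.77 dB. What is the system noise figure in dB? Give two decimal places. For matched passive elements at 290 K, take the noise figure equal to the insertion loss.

Convert to linear (a loss of L dB is a gain of −L dB): F_i = 10^(NF_i/10), G_i = 10^(G_i,dB/10)
  Stage 1: F_1 = 10^(1.53/10) = 1.422, G_1 = 10^(−1.53/10) = 0.7031
  Stage 2: F_2 = 10^(8.04/10) = 6.368, G_2 = 10^(−6.19/10) = 0.2404
  Stage 3: F_3 = 10^(6.77/10) = 4.753, G_3 = 10^(24.8/10) = 302.0
Friis cascade:
  F = 1.422 + (6.368 − 1)/0.7031 + (4.753 − 1)/0.1690 = 31.26
NF = 10 log₁₀(31.26) = 14.95 dB

14.95 dB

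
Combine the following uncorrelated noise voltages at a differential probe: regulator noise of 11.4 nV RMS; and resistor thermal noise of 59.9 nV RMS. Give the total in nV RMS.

61.0 nV

Uncorrelated sources add in power (mean-square): V_tot = √(ΣV_i²)
V_tot = √[(1.14×10⁻⁸)² + (5.99×10⁻⁸)²] = 6.10×10⁻⁸ V = 61.0 nV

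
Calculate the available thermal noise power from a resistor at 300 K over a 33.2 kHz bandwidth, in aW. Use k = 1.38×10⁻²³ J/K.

P_n = kTB = 1.38×10⁻²³ × 300 × 3.32×10⁴ = 1.37×10⁻¹⁶ W = 137 aW

137 aW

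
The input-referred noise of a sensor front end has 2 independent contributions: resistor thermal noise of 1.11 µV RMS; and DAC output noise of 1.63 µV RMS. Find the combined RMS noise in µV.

Uncorrelated sources add in power (mean-square): V_tot = √(ΣV_i²)
V_tot = √[(1.11×10⁻⁶)² + (1.63×10⁻⁶)²] = 1.97×10⁻⁶ V = 1.97 µV

1.97 µV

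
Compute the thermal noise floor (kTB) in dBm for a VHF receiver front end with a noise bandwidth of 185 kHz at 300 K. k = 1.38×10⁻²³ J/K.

−121.2 dBm

P_n = kTB = 1.38×10⁻²³ × 300 × 1.85×10⁵ = 7.66×10⁻¹⁶ W
In dBm: 10 log₁₀(7.66×10⁻¹⁶ / 10⁻³) = −121.2 dBm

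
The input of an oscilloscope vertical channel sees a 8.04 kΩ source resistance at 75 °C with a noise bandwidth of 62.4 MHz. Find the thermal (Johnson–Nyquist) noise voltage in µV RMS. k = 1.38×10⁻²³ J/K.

98.2 µV

T = 75 °C + 273.15 = 348.15 K
V_n = √(4kTRB)
4kTRB = 4 × 1.38×10⁻²³ × 348.15 × 8.04×10³ × 6.24×10⁷ = 9.64×10⁻⁹ V²
V_n = √(9.64×10⁻⁹) = 9.82×10⁻⁵ V = 98.2 µV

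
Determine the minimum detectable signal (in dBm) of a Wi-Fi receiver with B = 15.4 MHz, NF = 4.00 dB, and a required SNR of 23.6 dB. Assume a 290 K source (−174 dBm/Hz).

Sensitivity = −174 + 10 log₁₀(B) + NF + SNR_min
= −174 + 71.88 + 4.00 + 23.6
= −74.52 dBm → −74.5 dBm

−74.5 dBm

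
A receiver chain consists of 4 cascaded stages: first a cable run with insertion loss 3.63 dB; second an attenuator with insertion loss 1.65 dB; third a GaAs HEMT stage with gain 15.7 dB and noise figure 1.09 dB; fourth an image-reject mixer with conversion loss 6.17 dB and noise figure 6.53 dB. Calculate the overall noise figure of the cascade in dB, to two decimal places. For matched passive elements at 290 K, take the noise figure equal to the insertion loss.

Convert to linear (a loss of L dB is a gain of −L dB): F_i = 10^(NF_i/10), G_i = 10^(G_i,dB/10)
  Stage 1: F_1 = 10^(3.63/10) = 2.307, G_1 = 10^(−3.63/10) = 0.4335
  Stage 2: F_2 = 10^(1.65/10) = 1.462, G_2 = 10^(−1.65/10) = 0.6839
  Stage 3: F_3 = 10^(1.09/10) = 1.285, G_3 = 10^(15.7/10) = 37.15
  Stage 4: F_4 = 10^(6.53/10) = 4.498, G_4 = 10^(−6.17/10) = 0.2415
Friis cascade:
  F = 2.307 + (1.462 − 1)/0.4335 + (1.285 − 1)/0.2965 + (4.498 − 1)/11.02 = 4.653
NF = 10 log₁₀(4.653) = 6.68 dB

6.68 dB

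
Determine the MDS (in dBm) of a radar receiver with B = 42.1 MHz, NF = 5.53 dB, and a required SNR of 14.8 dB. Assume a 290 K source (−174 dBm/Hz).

Sensitivity = −174 + 10 log₁₀(B) + NF + SNR_min
= −174 + 76.24 + 5.53 + 14.8
= −77.43 dBm → −77.4 dBm

−77.4 dBm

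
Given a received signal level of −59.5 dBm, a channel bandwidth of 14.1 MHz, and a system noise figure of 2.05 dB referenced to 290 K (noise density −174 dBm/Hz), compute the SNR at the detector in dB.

Noise floor: N = −174 + 10 log₁₀(B) + NF
10 log₁₀(1.41×10⁷) = 71.49 dB
N = −174 + 71.49 + 2.05 = −100.46 dBm
SNR = P_sig − N = −59.5 − (−100.46) = 40.96 dB → 41.0 dB

41.0 dB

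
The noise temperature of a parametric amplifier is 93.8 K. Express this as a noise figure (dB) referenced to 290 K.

1.22 dB

F = 1 + T_e/T₀ = 1 + 93.8/290 = 1.32345
NF = 10 log₁₀(1.32345) = 1.22 dB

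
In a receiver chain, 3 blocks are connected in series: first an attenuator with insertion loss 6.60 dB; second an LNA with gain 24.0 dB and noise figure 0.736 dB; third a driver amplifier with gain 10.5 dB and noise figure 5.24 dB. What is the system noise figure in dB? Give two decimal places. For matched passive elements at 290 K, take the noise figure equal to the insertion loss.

7.37 dB

Convert to linear (a loss of L dB is a gain of −L dB): F_i = 10^(NF_i/10), G_i = 10^(G_i,dB/10)
  Stage 1: F_1 = 10^(6.60/10) = 4.571, G_1 = 10^(−6.60/10) = 0.2188
  Stage 2: F_2 = 10^(0.736/10) = 1.185, G_2 = 10^(24.0/10) = 251.2
  Stage 3: F_3 = 10^(5.24/10) = 3.342, G_3 = 10^(10.5/10) = 11.22
Friis cascade:
  F = 4.571 + (1.185 − 1)/0.2188 + (3.342 − 1)/54.95 = 5.458
NF = 10 log₁₀(5.458) = 7.37 dB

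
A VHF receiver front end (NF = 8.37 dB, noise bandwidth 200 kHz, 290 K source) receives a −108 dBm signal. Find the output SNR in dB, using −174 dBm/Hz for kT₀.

Noise floor: N = −174 + 10 log₁₀(B) + NF
10 log₁₀(2.00×10⁵) = 53.01 dB
N = −174 + 53.01 + 8.37 = −112.62 dBm
SNR = P_sig − N = −108 − (−112.62) = 4.62 dB → 4.6 dB

4.6 dB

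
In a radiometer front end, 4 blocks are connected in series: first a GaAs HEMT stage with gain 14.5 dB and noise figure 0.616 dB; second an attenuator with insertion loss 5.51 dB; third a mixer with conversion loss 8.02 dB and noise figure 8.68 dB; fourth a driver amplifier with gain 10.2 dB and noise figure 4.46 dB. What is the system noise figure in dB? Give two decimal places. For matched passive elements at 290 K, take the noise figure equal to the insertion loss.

Convert to linear (a loss of L dB is a gain of −L dB): F_i = 10^(NF_i/10), G_i = 10^(G_i,dB/10)
  Stage 1: F_1 = 10^(0.616/10) = 1.152, G_1 = 10^(14.5/10) = 28.18
  Stage 2: F_2 = 10^(5.51/10) = 3.556, G_2 = 10^(−5.51/10) = 0.2812
  Stage 3: F_3 = 10^(8.68/10) = 7.379, G_3 = 10^(−8.02/10) = 0.1578
  Stage 4: F_4 = 10^(4.46/10) = 2.793, G_4 = 10^(10.2/10) = 10.47
Friis cascade:
  F = 1.152 + (3.556 − 1)/28.18 + (7.379 − 1)/7.925 + (2.793 − 1)/1.250 = 3.482
NF = 10 log₁₀(3.482) = 5.42 dB

5.42 dB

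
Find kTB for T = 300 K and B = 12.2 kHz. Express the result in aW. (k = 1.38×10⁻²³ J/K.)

P_n = kTB = 1.38×10⁻²³ × 300 × 1.22×10⁴ = 5.05×10⁻¹⁷ W = 50.5 aW

50.5 aW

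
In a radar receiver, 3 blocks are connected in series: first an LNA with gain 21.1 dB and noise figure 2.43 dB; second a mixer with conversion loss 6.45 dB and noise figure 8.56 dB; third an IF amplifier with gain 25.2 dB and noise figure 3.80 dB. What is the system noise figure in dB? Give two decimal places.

Convert to linear (a loss of L dB is a gain of −L dB): F_i = 10^(NF_i/10), G_i = 10^(G_i,dB/10)
  Stage 1: F_1 = 10^(2.43/10) = 1.750, G_1 = 10^(21.1/10) = 128.8
  Stage 2: F_2 = 10^(8.56/10) = 7.178, G_2 = 10^(−6.45/10) = 0.2265
  Stage 3: F_3 = 10^(3.80/10) = 2.399, G_3 = 10^(25.2/10) = 331.1
Friis cascade:
  F = 1.750 + (7.178 − 1)/128.8 + (2.399 − 1)/29.17 = 1.846
NF = 10 log₁₀(1.846) = 2.66 dB

2.66 dB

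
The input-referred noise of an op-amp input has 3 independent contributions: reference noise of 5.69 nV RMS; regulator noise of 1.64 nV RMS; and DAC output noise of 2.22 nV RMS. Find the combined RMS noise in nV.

6.32 nV

Uncorrelated sources add in power (mean-square): V_tot = √(ΣV_i²)
V_tot = √[(5.69×10⁻⁹)² + (1.64×10⁻⁹)² + (2.22×10⁻⁹)²] = 6.32×10⁻⁹ V = 6.32 nV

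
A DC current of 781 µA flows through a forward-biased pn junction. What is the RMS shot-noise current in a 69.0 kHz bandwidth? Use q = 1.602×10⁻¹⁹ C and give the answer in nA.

I_n = √(2qI·B)
2qI·B = 2 × 1.602×10⁻¹⁹ × 7.81×10⁻⁴ × 6.90×10⁴ = 1.73×10⁻¹⁷ A²
I_n = √(1.73×10⁻¹⁷) = 4.16×10⁻⁹ A = 4.16 nA

4.16 nA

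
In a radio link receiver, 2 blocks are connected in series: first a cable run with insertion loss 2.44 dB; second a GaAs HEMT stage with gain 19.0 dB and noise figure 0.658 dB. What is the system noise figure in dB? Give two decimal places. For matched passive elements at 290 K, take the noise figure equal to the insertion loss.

3.10 dB

Convert to linear (a loss of L dB is a gain of −L dB): F_i = 10^(NF_i/10), G_i = 10^(G_i,dB/10)
  Stage 1: F_1 = 10^(2.44/10) = 1.754, G_1 = 10^(−2.44/10) = 0.5702
  Stage 2: F_2 = 10^(0.658/10) = 1.164, G_2 = 10^(19.0/10) = 79.43
Friis cascade:
  F = 1.754 + (1.164 − 1)/0.5702 = 2.041
NF = 10 log₁₀(2.041) = 3.10 dB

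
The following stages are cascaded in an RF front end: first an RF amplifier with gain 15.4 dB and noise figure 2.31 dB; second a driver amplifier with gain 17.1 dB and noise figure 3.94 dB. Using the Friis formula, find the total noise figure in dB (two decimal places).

Convert to linear (a loss of L dB is a gain of −L dB): F_i = 10^(NF_i/10), G_i = 10^(G_i,dB/10)
  Stage 1: F_1 = 10^(2.31/10) = 1.702, G_1 = 10^(15.4/10) = 34.67
  Stage 2: F_2 = 10^(3.94/10) = 2.477, G_2 = 10^(17.1/10) = 51.29
Friis cascade:
  F = 1.702 + (2.477 − 1)/34.67 = 1.745
NF = 10 log₁₀(1.745) = 2.42 dB

2.42 dB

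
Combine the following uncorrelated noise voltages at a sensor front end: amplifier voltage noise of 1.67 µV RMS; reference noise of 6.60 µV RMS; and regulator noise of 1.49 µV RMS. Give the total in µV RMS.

Uncorrelated sources add in power (mean-square): V_tot = √(ΣV_i²)
V_tot = √[(1.67×10⁻⁶)² + (6.60×10⁻⁶)² + (1.49×10⁻⁶)²] = 6.97×10⁻⁶ V = 6.97 µV

6.97 µV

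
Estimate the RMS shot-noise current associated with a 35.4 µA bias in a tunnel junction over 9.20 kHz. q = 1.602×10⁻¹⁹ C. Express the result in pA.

I_n = √(2qI·B)
2qI·B = 2 × 1.602×10⁻¹⁹ × 3.54×10⁻⁵ × 9.20×10³ = 1.04×10⁻¹⁹ A²
I_n = √(1.04×10⁻¹⁹) = 3.23×10⁻¹⁰ A = 323 pA

323 pA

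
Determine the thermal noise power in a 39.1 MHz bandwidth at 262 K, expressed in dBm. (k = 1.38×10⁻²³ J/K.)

P_n = kTB = 1.38×10⁻²³ × 262 × 3.91×10⁷ = 1.41×10⁻¹³ W
In dBm: 10 log₁₀(1.41×10⁻¹³ / 10⁻³) = −98.5 dBm

−98.5 dBm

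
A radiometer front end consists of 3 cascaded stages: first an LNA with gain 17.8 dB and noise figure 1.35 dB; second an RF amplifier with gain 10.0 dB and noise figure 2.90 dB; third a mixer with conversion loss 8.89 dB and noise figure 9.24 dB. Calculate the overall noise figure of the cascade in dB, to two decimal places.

Convert to linear (a loss of L dB is a gain of −L dB): F_i = 10^(NF_i/10), G_i = 10^(G_i,dB/10)
  Stage 1: F_1 = 10^(1.35/10) = 1.365, G_1 = 10^(17.8/10) = 60.26
  Stage 2: F_2 = 10^(2.90/10) = 1.950, G_2 = 10^(10.0/10) = 10.00
  Stage 3: F_3 = 10^(9.24/10) = 8.395, G_3 = 10^(−8.89/10) = 0.1291
Friis cascade:
  F = 1.365 + (1.950 − 1)/60.26 + (8.395 − 1)/602.6 = 1.393
NF = 10 log₁₀(1.393) = 1.44 dB

1.44 dB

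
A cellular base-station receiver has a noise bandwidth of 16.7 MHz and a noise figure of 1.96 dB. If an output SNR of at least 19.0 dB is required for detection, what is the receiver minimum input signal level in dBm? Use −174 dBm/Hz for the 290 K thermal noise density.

Sensitivity = −174 + 10 log₁₀(B) + NF + SNR_min
= −174 + 72.23 + 1.96 + 19.0
= −80.81 dBm → −80.8 dBm

−80.8 dBm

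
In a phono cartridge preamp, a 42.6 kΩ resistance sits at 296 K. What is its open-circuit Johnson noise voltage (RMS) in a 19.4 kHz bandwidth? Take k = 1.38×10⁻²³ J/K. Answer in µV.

3.67 µV

V_n = √(4kTRB)
4kTRB = 4 × 1.38×10⁻²³ × 296 × 4.26×10⁴ × 1.94×10⁴ = 1.35×10⁻¹¹ V²
V_n = √(1.35×10⁻¹¹) = 3.67×10⁻⁶ V = 3.67 µV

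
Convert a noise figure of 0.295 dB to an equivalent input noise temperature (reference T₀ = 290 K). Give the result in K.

20.4 K

F = 10^(0.295/10) = 1.07029
T_e = (F − 1)·T₀ = (1.07029 − 1) × 290 = 20.4 K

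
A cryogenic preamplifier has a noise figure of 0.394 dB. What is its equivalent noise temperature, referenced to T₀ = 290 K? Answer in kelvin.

27.5 K

F = 10^(0.394/10) = 1.09496
T_e = (F − 1)·T₀ = (1.09496 − 1) × 290 = 27.5 K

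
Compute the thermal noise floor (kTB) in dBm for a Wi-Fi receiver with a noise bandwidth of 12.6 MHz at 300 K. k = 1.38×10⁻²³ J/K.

P_n = kTB = 1.38×10⁻²³ × 300 × 1.26×10⁷ = 5.22×10⁻¹⁴ W
In dBm: 10 log₁₀(5.22×10⁻¹⁴ / 10⁻³) = −102.8 dBm

−102.8 dBm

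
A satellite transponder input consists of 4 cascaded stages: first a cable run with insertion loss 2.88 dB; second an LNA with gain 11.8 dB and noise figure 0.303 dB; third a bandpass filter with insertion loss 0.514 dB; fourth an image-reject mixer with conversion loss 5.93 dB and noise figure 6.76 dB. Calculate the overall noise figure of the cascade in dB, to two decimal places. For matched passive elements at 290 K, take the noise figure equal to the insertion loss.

4.21 dB

Convert to linear (a loss of L dB is a gain of −L dB): F_i = 10^(NF_i/10), G_i = 10^(G_i,dB/10)
  Stage 1: F_1 = 10^(2.88/10) = 1.941, G_1 = 10^(−2.88/10) = 0.5152
  Stage 2: F_2 = 10^(0.303/10) = 1.072, G_2 = 10^(11.8/10) = 15.14
  Stage 3: F_3 = 10^(0.514/10) = 1.126, G_3 = 10^(−0.514/10) = 0.8884
  Stage 4: F_4 = 10^(6.76/10) = 4.742, G_4 = 10^(−5.93/10) = 0.2553
Friis cascade:
  F = 1.941 + (1.072 − 1)/0.5152 + (1.126 − 1)/7.798 + (4.742 − 1)/6.928 = 2.637
NF = 10 log₁₀(2.637) = 4.21 dB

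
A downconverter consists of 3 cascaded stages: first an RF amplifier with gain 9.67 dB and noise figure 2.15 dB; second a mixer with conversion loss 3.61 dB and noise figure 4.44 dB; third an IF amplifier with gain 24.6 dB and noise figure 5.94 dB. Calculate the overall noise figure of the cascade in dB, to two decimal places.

Convert to linear (a loss of L dB is a gain of −L dB): F_i = 10^(NF_i/10), G_i = 10^(G_i,dB/10)
  Stage 1: F_1 = 10^(2.15/10) = 1.641, G_1 = 10^(9.67/10) = 9.268
  Stage 2: F_2 = 10^(4.44/10) = 2.780, G_2 = 10^(−3.61/10) = 0.4355
  Stage 3: F_3 = 10^(5.94/10) = 3.926, G_3 = 10^(24.6/10) = 288.4
Friis cascade:
  F = 1.641 + (2.780 − 1)/9.268 + (3.926 − 1)/4.036 = 2.558
NF = 10 log₁₀(2.558) = 4.08 dB

4.08 dB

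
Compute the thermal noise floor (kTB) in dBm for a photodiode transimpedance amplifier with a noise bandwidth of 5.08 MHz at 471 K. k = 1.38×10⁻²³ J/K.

−104.8 dBm

P_n = kTB = 1.38×10⁻²³ × 471 × 5.08×10⁶ = 3.30×10⁻¹⁴ W
In dBm: 10 log₁₀(3.30×10⁻¹⁴ / 10⁻³) = −104.8 dBm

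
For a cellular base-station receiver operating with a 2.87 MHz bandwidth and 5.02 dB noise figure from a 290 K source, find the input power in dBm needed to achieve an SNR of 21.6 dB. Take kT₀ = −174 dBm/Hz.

Sensitivity = −174 + 10 log₁₀(B) + NF + SNR_min
= −174 + 64.58 + 5.02 + 21.6
= −82.80 dBm → −82.8 dBm

−82.8 dBm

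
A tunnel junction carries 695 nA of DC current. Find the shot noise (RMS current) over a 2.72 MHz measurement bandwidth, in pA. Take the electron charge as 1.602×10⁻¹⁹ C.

778 pA

I_n = √(2qI·B)
2qI·B = 2 × 1.602×10⁻¹⁹ × 6.95×10⁻⁷ × 2.72×10⁶ = 6.06×10⁻¹⁹ A²
I_n = √(6.06×10⁻¹⁹) = 7.78×10⁻¹⁰ A = 778 pA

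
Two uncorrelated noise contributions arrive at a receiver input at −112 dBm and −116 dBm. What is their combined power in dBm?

−110.5 dBm

Convert to linear, add, convert back:
P₁ = 6.31×10⁻¹⁵ W, P₂ = 2.51×10⁻¹⁵ W
P_tot = 8.82×10⁻¹⁵ W → 10 log₁₀(P_tot / 10⁻³) = −110.5 dBm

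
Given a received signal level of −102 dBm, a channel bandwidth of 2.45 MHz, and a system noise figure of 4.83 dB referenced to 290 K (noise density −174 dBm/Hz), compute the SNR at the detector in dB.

Noise floor: N = −174 + 10 log₁₀(B) + NF
10 log₁₀(2.45×10⁶) = 63.89 dB
N = −174 + 63.89 + 4.83 = −105.28 dBm
SNR = P_sig − N = −102 − (−105.28) = 3.28 dB → 3.3 dB

3.3 dB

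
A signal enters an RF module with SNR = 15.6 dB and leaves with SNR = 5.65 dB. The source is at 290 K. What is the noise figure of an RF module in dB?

NF (dB) = SNR_in(dB) − SNR_out(dB) when the source is at T₀
NF = 15.6 − 5.65 = 9.95 dB

9.95 dB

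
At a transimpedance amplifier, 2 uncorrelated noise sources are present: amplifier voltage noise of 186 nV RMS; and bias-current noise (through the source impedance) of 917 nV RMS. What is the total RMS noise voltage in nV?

Uncorrelated sources add in power (mean-square): V_tot = √(ΣV_i²)
V_tot = √[(1.86×10⁻⁷)² + (9.17×10⁻⁷)²] = 9.36×10⁻⁷ V = 936 nV

936 nV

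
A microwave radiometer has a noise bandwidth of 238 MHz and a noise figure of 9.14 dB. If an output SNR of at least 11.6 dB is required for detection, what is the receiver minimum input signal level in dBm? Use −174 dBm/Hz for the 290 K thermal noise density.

Sensitivity = −174 + 10 log₁₀(B) + NF + SNR_min
= −174 + 83.77 + 9.14 + 11.6
= −69.49 dBm → −69.5 dBm

−69.5 dBm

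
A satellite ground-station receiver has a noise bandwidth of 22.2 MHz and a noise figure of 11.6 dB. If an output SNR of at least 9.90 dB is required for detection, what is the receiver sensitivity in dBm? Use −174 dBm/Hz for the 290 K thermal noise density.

Sensitivity = −174 + 10 log₁₀(B) + NF + SNR_min
= −174 + 73.46 + 11.6 + 9.90
= −79.04 dBm → −79.0 dBm

−79.0 dBm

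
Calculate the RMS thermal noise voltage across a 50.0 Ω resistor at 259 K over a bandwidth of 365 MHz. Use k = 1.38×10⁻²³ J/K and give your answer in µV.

V_n = √(4kTRB)
4kTRB = 4 × 1.38×10⁻²³ × 259 × 5.00×10¹ × 3.65×10⁸ = 2.61×10⁻¹⁰ V²
V_n = √(2.61×10⁻¹⁰) = 1.62×10⁻⁵ V = 16.2 µV

16.2 µV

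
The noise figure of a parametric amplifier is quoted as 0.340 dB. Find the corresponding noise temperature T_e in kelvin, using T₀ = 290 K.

23.6 K

F = 10^(0.340/10) = 1.08143
T_e = (F − 1)·T₀ = (1.08143 − 1) × 290 = 23.6 K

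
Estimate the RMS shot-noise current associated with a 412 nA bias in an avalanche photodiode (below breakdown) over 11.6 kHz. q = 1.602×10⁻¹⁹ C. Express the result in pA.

I_n = √(2qI·B)
2qI·B = 2 × 1.602×10⁻¹⁹ × 4.12×10⁻⁷ × 1.16×10⁴ = 1.53×10⁻²¹ A²
I_n = √(1.53×10⁻²¹) = 3.91×10⁻¹¹ A = 39.1 pA

39.1 pA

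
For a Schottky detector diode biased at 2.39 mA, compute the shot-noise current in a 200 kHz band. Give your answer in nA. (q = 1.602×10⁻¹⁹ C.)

I_n = √(2qI·B)
2qI·B = 2 × 1.602×10⁻¹⁹ × 2.39×10⁻³ × 2.00×10⁵ = 1.53×10⁻¹⁶ A²
I_n = √(1.53×10⁻¹⁶) = 1.24×10⁻⁸ A = 12.4 nA

12.4 nA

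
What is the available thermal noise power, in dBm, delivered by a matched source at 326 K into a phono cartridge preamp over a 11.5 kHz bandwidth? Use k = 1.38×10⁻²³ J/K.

P_n = kTB = 1.38×10⁻²³ × 326 × 1.15×10⁴ = 5.17×10⁻¹⁷ W
In dBm: 10 log₁₀(5.17×10⁻¹⁷ / 10⁻³) = −132.9 dBm

−132.9 dBm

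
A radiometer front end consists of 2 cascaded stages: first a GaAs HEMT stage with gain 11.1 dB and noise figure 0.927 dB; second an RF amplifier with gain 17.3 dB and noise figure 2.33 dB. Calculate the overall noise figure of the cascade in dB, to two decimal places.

1.12 dB

Convert to linear (a loss of L dB is a gain of −L dB): F_i = 10^(NF_i/10), G_i = 10^(G_i,dB/10)
  Stage 1: F_1 = 10^(0.927/10) = 1.238, G_1 = 10^(11.1/10) = 12.88
  Stage 2: F_2 = 10^(2.33/10) = 1.710, G_2 = 10^(17.3/10) = 53.70
Friis cascade:
  F = 1.238 + (1.710 − 1)/12.88 = 1.293
NF = 10 log₁₀(1.293) = 1.12 dB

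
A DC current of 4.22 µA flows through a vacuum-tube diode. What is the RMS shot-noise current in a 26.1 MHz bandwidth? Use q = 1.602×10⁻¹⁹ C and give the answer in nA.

I_n = √(2qI·B)
2qI·B = 2 × 1.602×10⁻¹⁹ × 4.22×10⁻⁶ × 2.61×10⁷ = 3.53×10⁻¹⁷ A²
I_n = √(3.53×10⁻¹⁷) = 5.94×10⁻⁹ A = 5.94 nA

5.94 nA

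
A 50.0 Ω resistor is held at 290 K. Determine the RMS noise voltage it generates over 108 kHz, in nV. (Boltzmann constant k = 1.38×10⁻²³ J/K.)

V_n = √(4kTRB)
4kTRB = 4 × 1.38×10⁻²³ × 290 × 5.00×10¹ × 1.08×10⁵ = 8.64×10⁻¹⁴ V²
V_n = √(8.64×10⁻¹⁴) = 2.94×10⁻⁷ V = 294 nV

294 nV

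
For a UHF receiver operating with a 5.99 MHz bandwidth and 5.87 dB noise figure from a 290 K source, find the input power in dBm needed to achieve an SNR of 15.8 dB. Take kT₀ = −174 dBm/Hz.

Sensitivity = −174 + 10 log₁₀(B) + NF + SNR_min
= −174 + 67.77 + 5.87 + 15.8
= −84.56 dBm → −84.6 dBm

−84.6 dBm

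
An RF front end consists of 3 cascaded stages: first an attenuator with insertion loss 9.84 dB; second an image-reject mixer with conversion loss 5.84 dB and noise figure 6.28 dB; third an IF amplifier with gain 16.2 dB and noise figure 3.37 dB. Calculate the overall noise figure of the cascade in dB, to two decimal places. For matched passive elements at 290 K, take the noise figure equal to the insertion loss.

19.26 dB

Convert to linear (a loss of L dB is a gain of −L dB): F_i = 10^(NF_i/10), G_i = 10^(G_i,dB/10)
  Stage 1: F_1 = 10^(9.84/10) = 9.638, G_1 = 10^(−9.84/10) = 0.1038
  Stage 2: F_2 = 10^(6.28/10) = 4.246, G_2 = 10^(−5.84/10) = 0.2606
  Stage 3: F_3 = 10^(3.37/10) = 2.173, G_3 = 10^(16.2/10) = 41.69
Friis cascade:
  F = 9.638 + (4.246 − 1)/0.1038 + (2.173 − 1)/0.02704 = 84.30
NF = 10 log₁₀(84.30) = 19.26 dB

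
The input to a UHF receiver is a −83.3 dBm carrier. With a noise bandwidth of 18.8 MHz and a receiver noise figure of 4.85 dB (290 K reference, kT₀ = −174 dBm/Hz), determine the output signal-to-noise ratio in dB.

Noise floor: N = −174 + 10 log₁₀(B) + NF
10 log₁₀(1.88×10⁷) = 72.74 dB
N = −174 + 72.74 + 4.85 = −96.41 dBm
SNR = P_sig − N = −83.3 − (−96.41) = 13.11 dB → 13.1 dB

13.1 dB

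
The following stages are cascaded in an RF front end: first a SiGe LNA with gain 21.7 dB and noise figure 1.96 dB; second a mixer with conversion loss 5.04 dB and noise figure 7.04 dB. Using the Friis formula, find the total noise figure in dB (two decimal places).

2.04 dB

Convert to linear (a loss of L dB is a gain of −L dB): F_i = 10^(NF_i/10), G_i = 10^(G_i,dB/10)
  Stage 1: F_1 = 10^(1.96/10) = 1.570, G_1 = 10^(21.7/10) = 147.9
  Stage 2: F_2 = 10^(7.04/10) = 5.058, G_2 = 10^(−5.04/10) = 0.3133
Friis cascade:
  F = 1.570 + (5.058 − 1)/147.9 = 1.598
NF = 10 log₁₀(1.598) = 2.04 dB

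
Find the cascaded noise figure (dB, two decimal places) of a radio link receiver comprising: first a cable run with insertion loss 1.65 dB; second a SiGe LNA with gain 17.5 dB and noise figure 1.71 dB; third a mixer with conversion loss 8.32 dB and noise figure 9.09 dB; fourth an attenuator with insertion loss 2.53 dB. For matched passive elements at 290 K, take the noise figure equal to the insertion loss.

Convert to linear (a loss of L dB is a gain of −L dB): F_i = 10^(NF_i/10), G_i = 10^(G_i,dB/10)
  Stage 1: F_1 = 10^(1.65/10) = 1.462, G_1 = 10^(−1.65/10) = 0.6839
  Stage 2: F_2 = 10^(1.71/10) = 1.483, G_2 = 10^(17.5/10) = 56.23
  Stage 3: F_3 = 10^(9.09/10) = 8.110, G_3 = 10^(−8.32/10) = 0.1472
  Stage 4: F_4 = 10^(2.53/10) = 1.791, G_4 = 10^(−2.53/10) = 0.5585
Friis cascade:
  F = 1.462 + (1.483 − 1)/0.6839 + (8.110 − 1)/38.46 + (1.791 − 1)/5.662 = 2.492
NF = 10 log₁₀(2.492) = 3.97 dB

3.97 dB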